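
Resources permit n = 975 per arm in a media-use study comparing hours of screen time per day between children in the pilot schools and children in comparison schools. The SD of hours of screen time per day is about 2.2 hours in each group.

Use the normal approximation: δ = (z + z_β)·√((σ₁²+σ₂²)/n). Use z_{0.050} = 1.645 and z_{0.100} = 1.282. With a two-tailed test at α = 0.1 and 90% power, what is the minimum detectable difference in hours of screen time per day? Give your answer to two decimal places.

Minimum detectable difference ≈ 0.29 hours

δ = (z_{α/2} + z_β) · √((σ₁²+σ₂²)/n)
  = (1.645 + 1.282) · √(9.68/975)
  = 2.927 · √0.00993
  = 2.927 · 0.0996
  = 0.2916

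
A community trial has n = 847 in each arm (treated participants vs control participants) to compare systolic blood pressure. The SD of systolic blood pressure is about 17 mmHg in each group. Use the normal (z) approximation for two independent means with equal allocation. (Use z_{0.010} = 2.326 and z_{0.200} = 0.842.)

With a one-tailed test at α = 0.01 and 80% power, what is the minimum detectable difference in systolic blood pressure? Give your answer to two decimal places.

Minimum detectable difference ≈ 2.62 mmHg

δ = (z_α + z_β) · √((σ₁²+σ₂²)/n)
  = (2.326 + 0.842) · √(578/847)
  = 3.168 · √0.68241
  = 3.168 · 0.8261
  = 2.6170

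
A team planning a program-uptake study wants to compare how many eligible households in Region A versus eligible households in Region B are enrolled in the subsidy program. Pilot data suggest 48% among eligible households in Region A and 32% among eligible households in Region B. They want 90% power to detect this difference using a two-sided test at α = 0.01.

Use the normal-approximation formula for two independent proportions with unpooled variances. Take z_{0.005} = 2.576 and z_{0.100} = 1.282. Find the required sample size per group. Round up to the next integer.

n = 272 per group

n = (z_{α/2} + z_β)² · [p₁(1−p₁) + p₂(1−p₂)] / (p₁ − p₂)²
  = (2.576 + 1.282)² · (0.48·0.52 + 0.32·0.68) / (0.16)²
  = (3.858)² · (0.2496 + 0.2176) / 0.0256
  = 14.8842 · 0.4672 / 0.0256
  = 271.64
Round up → n = 272 per group.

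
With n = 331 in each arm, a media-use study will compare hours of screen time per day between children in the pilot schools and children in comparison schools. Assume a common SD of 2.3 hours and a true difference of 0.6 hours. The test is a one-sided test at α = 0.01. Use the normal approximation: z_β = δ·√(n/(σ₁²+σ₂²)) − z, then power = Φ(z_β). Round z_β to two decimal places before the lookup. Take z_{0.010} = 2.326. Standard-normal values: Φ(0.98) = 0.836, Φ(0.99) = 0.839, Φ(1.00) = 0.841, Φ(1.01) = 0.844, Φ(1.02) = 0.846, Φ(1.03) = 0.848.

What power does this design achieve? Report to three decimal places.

z_β = δ·√(n/(σ₁²+σ₂²)) − z_α
    = 0.6 · √(331/10.58) − 2.326
    = 0.6 · 5.59334 − 2.326
    = 3.3560 − 2.326 = 1.0300 → 1.03
Power = Φ(1.03) = 0.848.

Power ≈ 0.848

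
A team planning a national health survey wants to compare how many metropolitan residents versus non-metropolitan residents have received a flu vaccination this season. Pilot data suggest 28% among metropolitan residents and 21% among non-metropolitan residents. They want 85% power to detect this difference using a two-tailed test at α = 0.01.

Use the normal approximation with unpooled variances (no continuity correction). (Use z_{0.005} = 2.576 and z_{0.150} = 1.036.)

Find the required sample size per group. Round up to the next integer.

n = (z_{α/2} + z_β)² · [p₁(1−p₁) + p₂(1−p₂)] / (p₁ − p₂)²
  = (2.576 + 1.036)² · (0.28·0.72 + 0.21·0.79) / (0.07)²
  = (3.612)² · (0.2016 + 0.1659) / 0.0049
  = 13.0465 · 0.3675 / 0.0049
  = 978.49
Round up → n = 979 per group.

n = 979 per group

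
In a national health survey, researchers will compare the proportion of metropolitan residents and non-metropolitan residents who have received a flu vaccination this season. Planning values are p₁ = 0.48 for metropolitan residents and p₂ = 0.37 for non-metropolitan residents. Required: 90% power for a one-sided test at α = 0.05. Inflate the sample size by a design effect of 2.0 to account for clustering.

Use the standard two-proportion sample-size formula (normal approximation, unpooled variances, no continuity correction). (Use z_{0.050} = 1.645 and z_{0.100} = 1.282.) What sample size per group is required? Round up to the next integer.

n = 684 per group

n = (z_α + z_β)² · [p₁(1−p₁) + p₂(1−p₂)] / (p₁ − p₂)²
  = (1.645 + 1.282)² · (0.48·0.52 + 0.37·0.63) / (0.11)²
  = (2.927)² · (0.2496 + 0.2331) / 0.0121
  = 8.5673 · 0.4827 / 0.0121
  = 341.77
Design effect: 2.0 × 341.77 = 683.55.
Round up → n = 684 per group.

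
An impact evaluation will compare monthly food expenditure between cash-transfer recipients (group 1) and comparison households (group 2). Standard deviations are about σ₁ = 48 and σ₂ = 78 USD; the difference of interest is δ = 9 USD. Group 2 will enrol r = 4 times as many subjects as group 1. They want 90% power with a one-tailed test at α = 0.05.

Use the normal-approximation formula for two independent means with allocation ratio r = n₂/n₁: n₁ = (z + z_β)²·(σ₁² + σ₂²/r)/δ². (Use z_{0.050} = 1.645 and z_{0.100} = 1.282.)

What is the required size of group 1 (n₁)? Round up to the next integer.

n₁ = (z_α + z_β)² · (σ₁² + σ₂²/r) / δ²
   = (1.645 + 1.282)² · (48² + 78²/4) / 9²
   = 8.5673 · (2304 + 1521) / 81
   = 8.5673 · 3825 / 81
   = 404.57
Round up → n₁ = 405; n₂ = r·n₁ = 4 × 405 = 1620.

n₁ = 405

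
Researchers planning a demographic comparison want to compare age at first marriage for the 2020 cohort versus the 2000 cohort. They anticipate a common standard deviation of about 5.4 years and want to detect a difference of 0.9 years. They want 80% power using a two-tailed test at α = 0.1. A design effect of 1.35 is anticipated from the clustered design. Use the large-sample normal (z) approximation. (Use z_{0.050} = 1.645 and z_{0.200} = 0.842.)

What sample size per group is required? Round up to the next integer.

n = (z_{α/2} + z_β)² · (σ₁² + σ₂²) / δ²
  = (1.645 + 0.842)² · (2·5.4² = 58.32) / 0.9²
  = 6.1852 · 58.32 / 0.81
  = 445.33
Design effect: 1.35 × 445.33 = 601.20.
Round up → n = 602 per group.

n = 602 per group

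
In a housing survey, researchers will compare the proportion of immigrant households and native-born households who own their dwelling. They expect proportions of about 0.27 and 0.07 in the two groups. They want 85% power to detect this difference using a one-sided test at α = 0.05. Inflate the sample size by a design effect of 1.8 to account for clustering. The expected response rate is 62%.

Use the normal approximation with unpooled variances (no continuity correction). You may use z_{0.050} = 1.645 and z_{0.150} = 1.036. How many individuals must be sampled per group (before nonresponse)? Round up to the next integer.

n = 137 per group

n = (z_α + z_β)² · [p₁(1−p₁) + p₂(1−p₂)] / (p₁ − p₂)²
  = (1.645 + 1.036)² · (0.27·0.73 + 0.07·0.93) / (0.20)²
  = (2.681)² · (0.1971 + 0.0651) / 0.0400
  = 7.1878 · 0.2622 / 0.0400
  = 47.12
Design effect: 1.8 × 47.12 = 84.81.
Adjust for 62% response: 84.81 / 0.62 = 136.79.
Round up → n = 137 per group.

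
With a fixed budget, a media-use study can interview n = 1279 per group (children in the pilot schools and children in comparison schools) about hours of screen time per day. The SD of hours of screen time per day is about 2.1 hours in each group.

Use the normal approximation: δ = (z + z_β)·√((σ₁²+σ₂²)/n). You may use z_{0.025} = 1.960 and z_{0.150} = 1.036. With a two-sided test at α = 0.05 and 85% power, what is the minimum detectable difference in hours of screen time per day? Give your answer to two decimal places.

δ = (z_{α/2} + z_β) · √((σ₁²+σ₂²)/n)
  = (1.960 + 1.036) · √(8.82/1279)
  = 2.996 · √0.0069
  = 2.996 · 0.0830
  = 0.2488

Minimum detectable difference ≈ 0.25 hours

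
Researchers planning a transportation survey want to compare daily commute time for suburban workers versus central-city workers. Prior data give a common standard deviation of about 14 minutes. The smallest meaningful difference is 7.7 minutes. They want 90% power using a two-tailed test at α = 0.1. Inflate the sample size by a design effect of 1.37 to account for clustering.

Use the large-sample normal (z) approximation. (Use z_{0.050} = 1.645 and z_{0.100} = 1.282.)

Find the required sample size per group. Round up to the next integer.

n = (z_{α/2} + z_β)² · (σ₁² + σ₂²) / δ²
  = (1.645 + 1.282)² · (2·14² = 392) / 7.7²
  = 8.5673 · 392 / 59.29
  = 56.64
Design effect: 1.37 × 56.64 = 77.60.
Round up → n = 78 per group.

n = 78 per group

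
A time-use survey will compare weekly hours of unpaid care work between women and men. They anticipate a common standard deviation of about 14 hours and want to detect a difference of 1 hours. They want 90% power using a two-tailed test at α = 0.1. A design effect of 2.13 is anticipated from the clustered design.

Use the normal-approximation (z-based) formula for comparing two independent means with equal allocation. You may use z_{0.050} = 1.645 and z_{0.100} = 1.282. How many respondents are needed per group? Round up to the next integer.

n = 7154 per group

n = (z_{α/2} + z_β)² · (σ₁² + σ₂²) / δ²
  = (1.645 + 1.282)² · (2·14² = 392) / 1²
  = 8.5673 · 392 / 1
  = 3358.39
Design effect: 2.13 × 3358.39 = 7153.38.
Round up → n = 7154 per group.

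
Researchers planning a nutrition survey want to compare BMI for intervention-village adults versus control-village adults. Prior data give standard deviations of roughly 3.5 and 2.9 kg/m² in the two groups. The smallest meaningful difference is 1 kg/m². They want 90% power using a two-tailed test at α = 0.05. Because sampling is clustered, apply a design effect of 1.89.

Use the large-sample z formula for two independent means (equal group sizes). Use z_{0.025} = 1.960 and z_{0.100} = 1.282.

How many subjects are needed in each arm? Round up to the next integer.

n = 411 per group

n = (z_{α/2} + z_β)² · (σ₁² + σ₂²) / δ²
  = (1.960 + 1.282)² · (3.5² + 2.9² = 20.66) / 1²
  = 10.5106 · 20.66 / 1
  = 217.15
Design effect: 1.89 × 217.15 = 410.41.
Round up → n = 411 per group.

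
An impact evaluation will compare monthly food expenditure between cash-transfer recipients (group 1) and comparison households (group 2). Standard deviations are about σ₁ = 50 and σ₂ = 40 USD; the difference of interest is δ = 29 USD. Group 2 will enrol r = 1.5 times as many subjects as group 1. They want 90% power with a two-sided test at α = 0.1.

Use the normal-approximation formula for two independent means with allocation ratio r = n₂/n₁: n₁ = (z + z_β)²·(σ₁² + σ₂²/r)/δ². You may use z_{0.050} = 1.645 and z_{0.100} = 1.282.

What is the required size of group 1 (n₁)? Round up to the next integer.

n₁ = (z_{α/2} + z_β)² · (σ₁² + σ₂²/r) / δ²
   = (1.645 + 1.282)² · (50² + 40²/1.5) / 29²
   = 8.5673 · (2500 + 1066.7) / 841
   = 8.5673 · 3566.7 / 841
   = 36.33
Round up → n₁ = 37; n₂ = r·n₁ = 1.5 × 37 = 56.

n₁ = 37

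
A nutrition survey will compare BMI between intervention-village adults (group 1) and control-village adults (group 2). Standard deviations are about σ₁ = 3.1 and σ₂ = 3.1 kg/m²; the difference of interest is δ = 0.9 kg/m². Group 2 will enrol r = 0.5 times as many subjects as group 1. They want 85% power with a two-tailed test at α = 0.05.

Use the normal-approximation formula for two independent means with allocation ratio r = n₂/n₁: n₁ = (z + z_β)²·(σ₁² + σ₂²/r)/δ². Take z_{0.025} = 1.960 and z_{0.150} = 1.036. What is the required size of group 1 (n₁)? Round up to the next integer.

n₁ = (z_{α/2} + z_β)² · (σ₁² + σ₂²/r) / δ²
   = (1.960 + 1.036)² · (3.1² + 3.1²/0.5) / 0.9²
   = 8.9760 · (9.61 + 19.22) / 0.81
   = 8.9760 · 28.83 / 0.81
   = 319.48
Round up → n₁ = 320; n₂ = r·n₁ = 0.5 × 320 = 160.

n₁ = 320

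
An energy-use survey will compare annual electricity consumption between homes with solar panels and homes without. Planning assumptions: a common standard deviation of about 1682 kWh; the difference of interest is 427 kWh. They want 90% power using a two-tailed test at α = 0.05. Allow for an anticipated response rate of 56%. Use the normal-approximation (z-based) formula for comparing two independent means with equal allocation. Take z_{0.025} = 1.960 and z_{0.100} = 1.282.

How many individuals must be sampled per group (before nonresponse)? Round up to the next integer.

n = 583 per group

n = (z_{α/2} + z_β)² · (σ₁² + σ₂²) / δ²
  = (1.960 + 1.282)² · (2·1682² = 5658248) / 427²
  = 10.5106 · 5658248 / 182329
  = 326.18
Adjust for 56% response: 326.18 / 0.56 = 582.46.
Round up → n = 583 per group.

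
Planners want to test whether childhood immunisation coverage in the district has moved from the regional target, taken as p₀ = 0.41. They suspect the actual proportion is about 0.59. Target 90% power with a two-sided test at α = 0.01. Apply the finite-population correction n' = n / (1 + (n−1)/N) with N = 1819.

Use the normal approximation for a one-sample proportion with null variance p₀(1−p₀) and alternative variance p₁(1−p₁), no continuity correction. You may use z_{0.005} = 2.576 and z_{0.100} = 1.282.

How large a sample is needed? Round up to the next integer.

n = 105

n = [z_{α/2}·√(p₀q₀) + z_β·√(p₁q₁)]² / (p₁ − p₀)²
  = [2.576·√(0.41·0.59) + 1.282·√(0.59·0.41)]² / (0.18)²
  = [2.576·0.4918 + 1.282·0.4918]² / 0.0324
  = [1.8975]² / 0.0324
  = 111.13
Finite-population correction (N = 1819): 111.13 / (1 + (111.13 − 1)/1819) = 104.78.
Round up → n = 105.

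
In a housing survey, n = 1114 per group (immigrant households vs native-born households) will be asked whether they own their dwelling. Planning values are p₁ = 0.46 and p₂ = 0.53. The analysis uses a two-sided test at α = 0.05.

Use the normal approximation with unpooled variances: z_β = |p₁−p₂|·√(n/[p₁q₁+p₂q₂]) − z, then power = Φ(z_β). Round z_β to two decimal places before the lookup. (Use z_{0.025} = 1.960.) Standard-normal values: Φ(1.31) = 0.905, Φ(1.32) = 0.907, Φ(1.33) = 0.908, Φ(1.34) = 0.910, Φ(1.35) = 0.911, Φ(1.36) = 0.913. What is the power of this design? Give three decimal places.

Power ≈ 0.911

z_β = |p₁−p₂|·√(n/[p₁q₁+p₂q₂]) − z_{α/2}
    = 0.07 · √(1114/0.4975) − 1.960
    = 0.07 · 47.3201 − 1.960
    = 3.3124 − 1.960 = 1.3524 → 1.35
Power = Φ(1.35) = 0.911.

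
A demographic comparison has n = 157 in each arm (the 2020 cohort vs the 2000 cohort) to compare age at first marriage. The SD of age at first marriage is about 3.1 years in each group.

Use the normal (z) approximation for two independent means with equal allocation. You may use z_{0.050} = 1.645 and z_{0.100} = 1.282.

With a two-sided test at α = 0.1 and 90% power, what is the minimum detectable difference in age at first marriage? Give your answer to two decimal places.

Minimum detectable difference ≈ 1.02 years

δ = (z_{α/2} + z_β) · √((σ₁²+σ₂²)/n)
  = (1.645 + 1.282) · √(19.22/157)
  = 2.927 · √0.12242
  = 2.927 · 0.3499
  = 1.0241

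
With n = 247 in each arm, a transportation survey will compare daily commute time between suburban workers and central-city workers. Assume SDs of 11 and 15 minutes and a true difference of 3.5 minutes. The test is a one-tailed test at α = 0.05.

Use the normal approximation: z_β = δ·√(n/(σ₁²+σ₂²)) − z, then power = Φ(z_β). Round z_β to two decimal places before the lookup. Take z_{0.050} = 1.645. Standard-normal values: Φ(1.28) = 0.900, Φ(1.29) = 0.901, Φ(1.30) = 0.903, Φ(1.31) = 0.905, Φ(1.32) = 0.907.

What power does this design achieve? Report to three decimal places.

Power ≈ 0.905

z_β = δ·√(n/(σ₁²+σ₂²)) − z_α
    = 3.5 · √(247/346) − 1.645
    = 3.5 · 0.84491 − 1.645
    = 2.9572 − 1.645 = 1.3122 → 1.31
Power = Φ(1.31) = 0.905.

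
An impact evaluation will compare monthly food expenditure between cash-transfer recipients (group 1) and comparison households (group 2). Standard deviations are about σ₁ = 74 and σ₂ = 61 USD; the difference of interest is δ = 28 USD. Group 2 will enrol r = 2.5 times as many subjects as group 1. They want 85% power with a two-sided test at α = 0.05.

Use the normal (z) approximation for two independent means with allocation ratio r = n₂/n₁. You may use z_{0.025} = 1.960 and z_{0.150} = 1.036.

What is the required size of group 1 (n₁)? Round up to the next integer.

n₁ = 80

n₁ = (z_{α/2} + z_β)² · (σ₁² + σ₂²/r) / δ²
   = (1.960 + 1.036)² · (74² + 61²/2.5) / 28²
   = 8.9760 · (5476 + 1488.4) / 784
   = 8.9760 · 6964.4 / 784
   = 79.74
Round up → n₁ = 80; n₂ = r·n₁ = 2.5 × 80 = 200.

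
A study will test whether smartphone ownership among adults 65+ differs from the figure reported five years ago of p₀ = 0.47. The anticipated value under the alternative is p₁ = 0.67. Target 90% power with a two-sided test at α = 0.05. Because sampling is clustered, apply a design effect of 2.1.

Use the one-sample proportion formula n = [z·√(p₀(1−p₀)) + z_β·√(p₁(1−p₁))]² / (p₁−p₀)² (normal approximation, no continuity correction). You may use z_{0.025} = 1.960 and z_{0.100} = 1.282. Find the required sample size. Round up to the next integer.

n = 132

n = [z_{α/2}·√(p₀q₀) + z_β·√(p₁q₁)]² / (p₁ − p₀)²
  = [1.960·√(0.47·0.53) + 1.282·√(0.67·0.33)]² / (0.20)²
  = [1.960·0.4991 + 1.282·0.4702]² / 0.0400
  = [1.5810]² / 0.0400
  = 62.49
Design effect: 2.1 × 62.49 = 131.23.
Round up → n = 132.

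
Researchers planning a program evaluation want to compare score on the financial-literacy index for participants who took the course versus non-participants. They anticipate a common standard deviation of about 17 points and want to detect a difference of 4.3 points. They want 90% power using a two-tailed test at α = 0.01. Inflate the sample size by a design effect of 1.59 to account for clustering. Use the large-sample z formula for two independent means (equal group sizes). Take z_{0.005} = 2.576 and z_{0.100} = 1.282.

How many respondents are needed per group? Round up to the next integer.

n = 740 per group

n = (z_{α/2} + z_β)² · (σ₁² + σ₂²) / δ²
  = (2.576 + 1.282)² · (2·17² = 578) / 4.3²
  = 14.8842 · 578 / 18.49
  = 465.28
Design effect: 1.59 × 465.28 = 739.80.
Round up → n = 740 per group.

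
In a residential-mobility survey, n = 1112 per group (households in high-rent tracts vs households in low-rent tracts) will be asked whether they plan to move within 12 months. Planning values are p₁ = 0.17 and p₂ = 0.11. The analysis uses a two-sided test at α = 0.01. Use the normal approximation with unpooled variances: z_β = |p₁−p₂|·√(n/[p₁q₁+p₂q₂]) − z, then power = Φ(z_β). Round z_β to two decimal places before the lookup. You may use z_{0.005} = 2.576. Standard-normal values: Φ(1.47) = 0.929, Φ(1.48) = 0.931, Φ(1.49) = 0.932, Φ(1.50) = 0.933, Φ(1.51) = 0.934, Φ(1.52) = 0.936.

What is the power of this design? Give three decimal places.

Power ≈ 0.936

z_β = |p₁−p₂|·√(n/[p₁q₁+p₂q₂]) − z_{α/2}
    = 0.06 · √(1112/0.2390) − 2.576
    = 0.06 · 68.2108 − 2.576
    = 4.0927 − 2.576 = 1.5167 → 1.52
Power = Φ(1.52) = 0.936.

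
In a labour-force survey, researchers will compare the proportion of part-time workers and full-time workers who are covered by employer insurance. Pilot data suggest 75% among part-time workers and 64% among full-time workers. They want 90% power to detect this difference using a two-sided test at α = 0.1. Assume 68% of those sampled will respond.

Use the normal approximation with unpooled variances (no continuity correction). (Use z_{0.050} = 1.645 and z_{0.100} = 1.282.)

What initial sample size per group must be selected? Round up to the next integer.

n = 436 per group

n = (z_{α/2} + z_β)² · [p₁(1−p₁) + p₂(1−p₂)] / (p₁ − p₂)²
  = (1.645 + 1.282)² · (0.75·0.25 + 0.64·0.36) / (0.11)²
  = (2.927)² · (0.1875 + 0.2304) / 0.0121
  = 8.5673 · 0.4179 / 0.0121
  = 295.89
Adjust for 68% response: 295.89 / 0.68 = 435.13.
Round up → n = 436 per group.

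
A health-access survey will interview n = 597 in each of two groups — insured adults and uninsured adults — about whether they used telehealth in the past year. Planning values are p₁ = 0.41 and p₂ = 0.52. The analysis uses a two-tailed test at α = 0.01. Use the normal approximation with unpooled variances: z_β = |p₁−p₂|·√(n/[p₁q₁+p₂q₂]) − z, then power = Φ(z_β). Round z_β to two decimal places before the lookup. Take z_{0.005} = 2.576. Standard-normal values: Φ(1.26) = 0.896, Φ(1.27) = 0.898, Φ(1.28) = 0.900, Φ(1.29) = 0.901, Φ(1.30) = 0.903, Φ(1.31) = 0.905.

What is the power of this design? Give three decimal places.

Power ≈ 0.896

z_β = |p₁−p₂|·√(n/[p₁q₁+p₂q₂]) − z_{α/2}
    = 0.11 · √(597/0.4915) − 2.576
    = 0.11 · 34.8518 − 2.576
    = 3.8337 − 2.576 = 1.2577 → 1.26
Power = Φ(1.26) = 0.896.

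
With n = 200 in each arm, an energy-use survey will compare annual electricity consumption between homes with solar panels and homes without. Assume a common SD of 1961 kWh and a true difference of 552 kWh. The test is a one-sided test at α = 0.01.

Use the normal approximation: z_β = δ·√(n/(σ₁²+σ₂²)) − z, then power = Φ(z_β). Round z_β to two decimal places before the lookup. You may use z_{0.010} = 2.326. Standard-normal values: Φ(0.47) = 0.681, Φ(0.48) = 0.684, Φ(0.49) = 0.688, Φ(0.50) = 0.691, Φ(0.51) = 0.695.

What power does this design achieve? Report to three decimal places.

Power ≈ 0.688

z_β = δ·√(n/(σ₁²+σ₂²)) − z_α
    = 552 · √(200/7691042) − 2.326
    = 552 · 0.00510 − 2.326
    = 2.8149 − 2.326 = 0.4889 → 0.49
Power = Φ(0.49) = 0.688.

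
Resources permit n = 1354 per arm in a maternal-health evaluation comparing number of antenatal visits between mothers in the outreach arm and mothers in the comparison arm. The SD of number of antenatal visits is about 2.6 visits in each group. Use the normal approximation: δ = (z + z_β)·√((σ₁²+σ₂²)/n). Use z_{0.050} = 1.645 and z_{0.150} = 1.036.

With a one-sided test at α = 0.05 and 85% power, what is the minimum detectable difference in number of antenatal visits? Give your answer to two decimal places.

Minimum detectable difference ≈ 0.27 visits

δ = (z_α + z_β) · √((σ₁²+σ₂²)/n)
  = (1.645 + 1.036) · √(13.52/1354)
  = 2.681 · √0.00999
  = 2.681 · 0.0999
  = 0.2679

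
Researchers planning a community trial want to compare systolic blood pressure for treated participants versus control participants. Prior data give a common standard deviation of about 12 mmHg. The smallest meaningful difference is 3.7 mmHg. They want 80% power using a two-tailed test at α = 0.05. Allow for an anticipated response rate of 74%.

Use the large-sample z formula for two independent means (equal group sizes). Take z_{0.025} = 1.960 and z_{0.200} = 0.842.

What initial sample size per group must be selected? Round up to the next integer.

n = (z_{α/2} + z_β)² · (σ₁² + σ₂²) / δ²
  = (1.960 + 0.842)² · (2·12² = 288) / 3.7²
  = 7.8512 · 288 / 13.69
  = 165.17
Adjust for 74% response: 165.17 / 0.74 = 223.20.
Round up → n = 224 per group.

n = 224 per group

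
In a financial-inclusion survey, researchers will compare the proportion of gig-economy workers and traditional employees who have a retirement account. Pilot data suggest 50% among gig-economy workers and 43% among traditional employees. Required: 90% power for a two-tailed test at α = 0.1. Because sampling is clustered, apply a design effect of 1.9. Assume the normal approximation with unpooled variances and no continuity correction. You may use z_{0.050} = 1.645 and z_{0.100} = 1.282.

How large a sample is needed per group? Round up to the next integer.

n = (z_{α/2} + z_β)² · [p₁(1−p₁) + p₂(1−p₂)] / (p₁ − p₂)²
  = (1.645 + 1.282)² · (0.50·0.50 + 0.43·0.57) / (0.07)²
  = (2.927)² · (0.2500 + 0.2451) / 0.0049
  = 8.5673 · 0.4951 / 0.0049
  = 865.65
Design effect: 1.9 × 865.65 = 1644.73.
Round up → n = 1645 per group.

n = 1645 per group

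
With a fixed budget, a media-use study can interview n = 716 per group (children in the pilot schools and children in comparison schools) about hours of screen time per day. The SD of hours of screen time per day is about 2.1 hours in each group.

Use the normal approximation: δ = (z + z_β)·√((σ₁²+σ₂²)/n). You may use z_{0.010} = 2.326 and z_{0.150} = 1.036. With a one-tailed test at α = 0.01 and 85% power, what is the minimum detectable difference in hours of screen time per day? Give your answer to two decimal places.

Minimum detectable difference ≈ 0.37 hours

δ = (z_α + z_β) · √((σ₁²+σ₂²)/n)
  = (2.326 + 1.036) · √(8.82/716)
  = 3.362 · √0.01232
  = 3.362 · 0.1110
  = 0.3731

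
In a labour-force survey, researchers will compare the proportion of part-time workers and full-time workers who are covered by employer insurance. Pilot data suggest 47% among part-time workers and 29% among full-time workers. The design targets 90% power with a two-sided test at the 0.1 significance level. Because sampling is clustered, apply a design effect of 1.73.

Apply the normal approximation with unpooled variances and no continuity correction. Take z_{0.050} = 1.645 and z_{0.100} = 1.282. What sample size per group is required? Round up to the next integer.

n = 209 per group

n = (z_{α/2} + z_β)² · [p₁(1−p₁) + p₂(1−p₂)] / (p₁ − p₂)²
  = (1.645 + 1.282)² · (0.47·0.53 + 0.29·0.71) / (0.18)²
  = (2.927)² · (0.2491 + 0.2059) / 0.0324
  = 8.5673 · 0.4550 / 0.0324
  = 120.31
Design effect: 1.73 × 120.31 = 208.14.
Round up → n = 209 per group.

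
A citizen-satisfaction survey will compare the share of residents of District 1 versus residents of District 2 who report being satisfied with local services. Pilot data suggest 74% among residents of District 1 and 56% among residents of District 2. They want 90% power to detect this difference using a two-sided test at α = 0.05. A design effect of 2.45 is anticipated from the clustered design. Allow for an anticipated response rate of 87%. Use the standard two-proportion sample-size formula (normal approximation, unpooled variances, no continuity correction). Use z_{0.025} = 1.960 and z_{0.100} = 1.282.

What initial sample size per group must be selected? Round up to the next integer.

n = (z_{α/2} + z_β)² · [p₁(1−p₁) + p₂(1−p₂)] / (p₁ − p₂)²
  = (1.960 + 1.282)² · (0.74·0.26 + 0.56·0.44) / (0.18)²
  = (3.242)² · (0.1924 + 0.2464) / 0.0324
  = 10.5106 · 0.4388 / 0.0324
  = 142.35
Design effect: 2.45 × 142.35 = 348.75.
Adjust for 87% response: 348.75 / 0.87 = 400.86.
Round up → n = 401 per group.

n = 401 per group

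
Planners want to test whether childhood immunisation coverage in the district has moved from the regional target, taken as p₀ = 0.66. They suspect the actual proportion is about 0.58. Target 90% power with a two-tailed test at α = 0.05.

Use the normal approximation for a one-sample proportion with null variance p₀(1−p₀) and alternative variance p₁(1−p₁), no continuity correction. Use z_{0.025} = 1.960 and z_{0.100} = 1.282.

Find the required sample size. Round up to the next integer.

n = 381

n = [z_{α/2}·√(p₀q₀) + z_β·√(p₁q₁)]² / (p₁ − p₀)²
  = [1.960·√(0.66·0.34) + 1.282·√(0.58·0.42)]² / (-0.08)²
  = [1.960·0.4737 + 1.282·0.4936]² / 0.0064
  = [1.5612]² / 0.0064
  = 380.84
Round up → n = 381.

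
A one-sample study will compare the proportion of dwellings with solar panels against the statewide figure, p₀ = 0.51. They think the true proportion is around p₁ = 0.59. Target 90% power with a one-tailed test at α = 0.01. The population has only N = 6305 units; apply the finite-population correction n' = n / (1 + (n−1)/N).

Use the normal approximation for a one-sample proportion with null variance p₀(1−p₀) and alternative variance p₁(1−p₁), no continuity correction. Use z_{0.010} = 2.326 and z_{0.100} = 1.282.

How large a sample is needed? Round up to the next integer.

n = 466

n = [z_α·√(p₀q₀) + z_β·√(p₁q₁)]² / (p₁ − p₀)²
  = [2.326·√(0.51·0.49) + 1.282·√(0.59·0.41)]² / (0.08)²
  = [2.326·0.4999 + 1.282·0.4918]² / 0.0064
  = [1.7933]² / 0.0064
  = 502.49
Finite-population correction (N = 6305): 502.49 / (1 + (502.49 − 1)/6305) = 465.46.
Round up → n = 466.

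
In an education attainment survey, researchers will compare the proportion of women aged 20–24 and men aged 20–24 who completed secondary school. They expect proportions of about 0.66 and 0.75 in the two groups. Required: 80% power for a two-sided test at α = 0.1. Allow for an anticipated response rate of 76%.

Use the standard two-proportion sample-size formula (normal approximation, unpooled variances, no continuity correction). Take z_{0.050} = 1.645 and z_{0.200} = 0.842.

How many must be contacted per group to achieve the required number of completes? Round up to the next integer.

n = 414 per group

n = (z_{α/2} + z_β)² · [p₁(1−p₁) + p₂(1−p₂)] / (p₁ − p₂)²
  = (1.645 + 0.842)² · (0.66·0.34 + 0.75·0.25) / (-0.09)²
  = (2.487)² · (0.2244 + 0.1875) / 0.0081
  = 6.1852 · 0.4119 / 0.0081
  = 314.53
Adjust for 76% response: 314.53 / 0.76 = 413.85.
Round up → n = 414 per group.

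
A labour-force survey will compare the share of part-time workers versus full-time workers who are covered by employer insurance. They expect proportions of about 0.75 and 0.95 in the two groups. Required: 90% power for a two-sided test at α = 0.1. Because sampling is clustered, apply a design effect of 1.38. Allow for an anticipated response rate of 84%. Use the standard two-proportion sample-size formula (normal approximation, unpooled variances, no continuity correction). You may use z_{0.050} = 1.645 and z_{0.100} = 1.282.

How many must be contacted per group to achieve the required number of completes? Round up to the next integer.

n = 83 per group

n = (z_{α/2} + z_β)² · [p₁(1−p₁) + p₂(1−p₂)] / (p₁ − p₂)²
  = (1.645 + 1.282)² · (0.75·0.25 + 0.95·0.05) / (-0.20)²
  = (2.927)² · (0.1875 + 0.0475) / 0.0400
  = 8.5673 · 0.2350 / 0.0400
  = 50.33
Design effect: 1.38 × 50.33 = 69.46.
Adjust for 84% response: 69.46 / 0.84 = 82.69.
Round up → n = 83 per group.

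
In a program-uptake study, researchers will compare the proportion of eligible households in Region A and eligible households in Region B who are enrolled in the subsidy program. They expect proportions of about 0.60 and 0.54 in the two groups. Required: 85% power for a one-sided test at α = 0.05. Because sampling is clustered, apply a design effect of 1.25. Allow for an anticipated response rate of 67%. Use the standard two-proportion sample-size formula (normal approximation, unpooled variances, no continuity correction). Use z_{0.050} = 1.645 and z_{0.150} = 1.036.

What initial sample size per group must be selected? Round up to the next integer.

n = (z_α + z_β)² · [p₁(1−p₁) + p₂(1−p₂)] / (p₁ − p₂)²
  = (1.645 + 1.036)² · (0.60·0.40 + 0.54·0.46) / (0.06)²
  = (2.681)² · (0.2400 + 0.2484) / 0.0036
  = 7.1878 · 0.4884 / 0.0036
  = 975.14
Design effect: 1.25 × 975.14 = 1218.92.
Adjust for 67% response: 1218.92 / 0.67 = 1819.29.
Round up → n = 1820 per group.

n = 1820 per group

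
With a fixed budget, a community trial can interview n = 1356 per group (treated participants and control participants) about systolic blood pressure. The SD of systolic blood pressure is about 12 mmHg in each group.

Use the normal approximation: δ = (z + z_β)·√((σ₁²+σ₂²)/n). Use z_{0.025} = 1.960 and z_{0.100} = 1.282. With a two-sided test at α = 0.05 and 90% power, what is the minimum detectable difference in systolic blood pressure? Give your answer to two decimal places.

δ = (z_{α/2} + z_β) · √((σ₁²+σ₂²)/n)
  = (1.960 + 1.282) · √(288/1356)
  = 3.242 · √0.21239
  = 3.242 · 0.4609
  = 1.4941

Minimum detectable difference ≈ 1.49 mmHg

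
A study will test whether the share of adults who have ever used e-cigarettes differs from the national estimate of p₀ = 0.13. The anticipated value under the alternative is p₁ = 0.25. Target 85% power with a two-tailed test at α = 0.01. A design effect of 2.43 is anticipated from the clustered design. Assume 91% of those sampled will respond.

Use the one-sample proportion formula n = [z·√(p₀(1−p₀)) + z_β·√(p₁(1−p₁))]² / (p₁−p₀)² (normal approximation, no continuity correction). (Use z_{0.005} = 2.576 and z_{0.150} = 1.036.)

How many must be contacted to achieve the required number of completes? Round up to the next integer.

n = 321

n = [z_{α/2}·√(p₀q₀) + z_β·√(p₁q₁)]² / (p₁ − p₀)²
  = [2.576·√(0.13·0.87) + 1.036·√(0.25·0.75)]² / (0.12)²
  = [2.576·0.3363 + 1.036·0.4330]² / 0.0144
  = [1.3149]² / 0.0144
  = 120.07
Design effect: 2.43 × 120.07 = 291.77.
Adjust for 91% response: 291.77 / 0.91 = 320.63.
Round up → n = 321.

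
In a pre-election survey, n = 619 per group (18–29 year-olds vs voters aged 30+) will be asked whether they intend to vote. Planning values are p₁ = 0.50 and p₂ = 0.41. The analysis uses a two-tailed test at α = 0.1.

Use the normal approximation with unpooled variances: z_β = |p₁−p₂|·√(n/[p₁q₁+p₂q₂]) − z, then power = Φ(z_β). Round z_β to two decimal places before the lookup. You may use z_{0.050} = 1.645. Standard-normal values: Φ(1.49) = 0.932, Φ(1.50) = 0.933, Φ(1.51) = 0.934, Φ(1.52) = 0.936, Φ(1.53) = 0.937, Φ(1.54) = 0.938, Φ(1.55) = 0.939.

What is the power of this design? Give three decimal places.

Power ≈ 0.939

z_β = |p₁−p₂|·√(n/[p₁q₁+p₂q₂]) − z_{α/2}
    = 0.09 · √(619/0.4919) − 1.645
    = 0.09 · 35.4737 − 1.645
    = 3.1926 − 1.645 = 1.5476 → 1.55
Power = Φ(1.55) = 0.939.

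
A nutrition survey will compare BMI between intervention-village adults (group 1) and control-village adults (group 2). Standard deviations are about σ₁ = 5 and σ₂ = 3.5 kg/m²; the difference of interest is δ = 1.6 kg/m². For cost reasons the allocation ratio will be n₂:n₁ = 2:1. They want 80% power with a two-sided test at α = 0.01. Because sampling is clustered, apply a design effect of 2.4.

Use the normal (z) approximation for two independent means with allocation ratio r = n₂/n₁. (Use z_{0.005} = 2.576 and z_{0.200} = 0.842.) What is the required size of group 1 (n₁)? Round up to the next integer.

n₁ = (z_{α/2} + z_β)² · (σ₁² + σ₂²/r) / δ²
   = (2.576 + 0.842)² · (5² + 3.5²/2) / 1.6²
   = 11.6827 · (25 + 6.125) / 2.56
   = 11.6827 · 31.125 / 2.56
   = 142.04
Design effect: 2.4 × 142.04 = 340.90.
Round up → n₁ = 341; n₂ = r·n₁ = 2 × 341 = 682.

n₁ = 341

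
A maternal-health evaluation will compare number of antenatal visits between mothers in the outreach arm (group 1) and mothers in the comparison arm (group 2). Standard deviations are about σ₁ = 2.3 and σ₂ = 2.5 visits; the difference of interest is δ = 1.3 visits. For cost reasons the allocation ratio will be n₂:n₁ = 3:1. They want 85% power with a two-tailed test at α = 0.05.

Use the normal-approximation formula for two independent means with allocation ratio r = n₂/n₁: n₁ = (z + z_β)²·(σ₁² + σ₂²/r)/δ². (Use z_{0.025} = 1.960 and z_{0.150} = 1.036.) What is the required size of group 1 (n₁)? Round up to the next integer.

n₁ = 40

n₁ = (z_{α/2} + z_β)² · (σ₁² + σ₂²/r) / δ²
   = (1.960 + 1.036)² · (2.3² + 2.5²/3) / 1.3²
   = 8.9760 · (5.29 + 2.0833) / 1.69
   = 8.9760 · 7.3733 / 1.69
   = 39.16
Round up → n₁ = 40; n₂ = r·n₁ = 3 × 40 = 120.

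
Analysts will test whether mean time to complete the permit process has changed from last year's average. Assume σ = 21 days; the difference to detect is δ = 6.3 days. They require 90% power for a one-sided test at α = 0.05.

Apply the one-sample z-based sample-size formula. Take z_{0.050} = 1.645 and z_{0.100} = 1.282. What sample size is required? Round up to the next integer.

n = (z_α + z_β)² · σ² / δ²
  = (1.645 + 1.282)² · 21² / 6.3²
  = 8.5673 · 441 / 39.69
  = 95.19
Round up → n = 96.

n = 96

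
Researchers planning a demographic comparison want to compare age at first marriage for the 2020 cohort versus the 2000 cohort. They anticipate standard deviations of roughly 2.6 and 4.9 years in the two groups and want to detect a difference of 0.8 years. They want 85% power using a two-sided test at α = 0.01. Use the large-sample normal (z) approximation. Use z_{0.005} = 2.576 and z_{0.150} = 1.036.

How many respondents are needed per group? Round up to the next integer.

n = 628 per group

n = (z_{α/2} + z_β)² · (σ₁² + σ₂²) / δ²
  = (2.576 + 1.036)² · (2.6² + 4.9² = 30.77) / 0.8²
  = 13.0465 · 30.77 / 0.64
  = 627.25
Round up → n = 628 per group.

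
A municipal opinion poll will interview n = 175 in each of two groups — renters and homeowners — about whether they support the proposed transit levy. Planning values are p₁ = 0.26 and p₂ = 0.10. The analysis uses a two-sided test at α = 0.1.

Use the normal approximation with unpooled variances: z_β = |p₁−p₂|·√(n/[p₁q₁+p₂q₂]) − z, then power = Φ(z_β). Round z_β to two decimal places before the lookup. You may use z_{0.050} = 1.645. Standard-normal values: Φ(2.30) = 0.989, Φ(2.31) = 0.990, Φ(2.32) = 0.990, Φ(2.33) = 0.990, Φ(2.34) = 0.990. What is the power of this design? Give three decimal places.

z_β = |p₁−p₂|·√(n/[p₁q₁+p₂q₂]) − z_{α/2}
    = 0.16 · √(175/0.2824) − 1.645
    = 0.16 · 24.8935 − 1.645
    = 3.9830 − 1.645 = 2.3380 → 2.34
Power = Φ(2.34) = 0.990.

Power ≈ 0.990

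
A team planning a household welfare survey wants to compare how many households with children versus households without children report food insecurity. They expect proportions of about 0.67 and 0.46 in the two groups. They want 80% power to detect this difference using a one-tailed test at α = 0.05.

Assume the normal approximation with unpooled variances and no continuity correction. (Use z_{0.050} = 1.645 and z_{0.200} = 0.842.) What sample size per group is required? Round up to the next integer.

n = 66 per group

n = (z_α + z_β)² · [p₁(1−p₁) + p₂(1−p₂)] / (p₁ − p₂)²
  = (1.645 + 0.842)² · (0.67·0.33 + 0.46·0.54) / (0.21)²
  = (2.487)² · (0.2211 + 0.2484) / 0.0441
  = 6.1852 · 0.4695 / 0.0441
  = 65.85
Round up → n = 66 per group.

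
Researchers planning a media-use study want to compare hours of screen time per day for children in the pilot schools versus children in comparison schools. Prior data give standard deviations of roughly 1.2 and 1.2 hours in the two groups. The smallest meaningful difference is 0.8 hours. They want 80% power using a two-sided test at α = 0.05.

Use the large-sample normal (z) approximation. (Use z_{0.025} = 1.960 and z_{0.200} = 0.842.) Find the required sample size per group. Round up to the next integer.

n = 36 per group

n = (z_{α/2} + z_β)² · (σ₁² + σ₂²) / δ²
  = (1.960 + 0.842)² · (1.2² + 1.2² = 2.88) / 0.8²
  = 7.8512 · 2.88 / 0.64
  = 35.33
Round up → n = 36 per group.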